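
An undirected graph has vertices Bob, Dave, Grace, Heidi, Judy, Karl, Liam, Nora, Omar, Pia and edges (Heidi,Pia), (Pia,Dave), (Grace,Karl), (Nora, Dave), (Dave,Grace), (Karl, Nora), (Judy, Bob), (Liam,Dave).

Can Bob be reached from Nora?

Explore from Nora.
Distance 1: reach Dave, Karl.
Distance 2: reach Grace, Liam, Pia.
Distance 3: reach Heidi.
The search is exhausted without reaching Bob; it lies in a different component.

No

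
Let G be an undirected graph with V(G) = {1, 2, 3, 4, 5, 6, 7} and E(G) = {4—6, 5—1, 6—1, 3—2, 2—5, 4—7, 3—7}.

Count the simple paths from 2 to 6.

2

2–3–7–4–6
2–5–1–6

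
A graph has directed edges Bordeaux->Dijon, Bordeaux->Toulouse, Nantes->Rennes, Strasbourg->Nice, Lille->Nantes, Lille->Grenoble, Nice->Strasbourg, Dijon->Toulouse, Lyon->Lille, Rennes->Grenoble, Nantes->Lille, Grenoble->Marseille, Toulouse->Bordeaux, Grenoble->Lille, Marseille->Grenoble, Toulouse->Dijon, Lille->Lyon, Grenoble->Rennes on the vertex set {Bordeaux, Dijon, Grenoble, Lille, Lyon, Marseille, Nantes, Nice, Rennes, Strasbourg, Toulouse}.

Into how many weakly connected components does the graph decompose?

3

From Bordeaux: component {Bordeaux, Dijon, Toulouse}.
From Grenoble: component {Grenoble, Lille, Lyon, Marseille, Nantes, Rennes}.
From Nice: component {Nice, Strasbourg}.
That's 3 components.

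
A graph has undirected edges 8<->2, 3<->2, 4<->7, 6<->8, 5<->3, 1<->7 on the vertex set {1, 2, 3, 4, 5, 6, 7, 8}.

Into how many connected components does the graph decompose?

2

From 1: component {1, 4, 7}.
From 2: component {2, 3, 5, 6, 8}.
That's 2 components.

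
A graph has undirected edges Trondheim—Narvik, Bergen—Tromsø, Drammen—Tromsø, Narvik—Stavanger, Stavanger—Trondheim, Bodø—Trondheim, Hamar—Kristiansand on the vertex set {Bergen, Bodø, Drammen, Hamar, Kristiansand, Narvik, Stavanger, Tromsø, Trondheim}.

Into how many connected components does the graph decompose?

3

From Bergen: component {Bergen, Drammen, Tromsø}.
From Bodø: component {Bodø, Narvik, Stavanger, Trondheim}.
From Hamar: component {Hamar, Kristiansand}.
That's 3 components.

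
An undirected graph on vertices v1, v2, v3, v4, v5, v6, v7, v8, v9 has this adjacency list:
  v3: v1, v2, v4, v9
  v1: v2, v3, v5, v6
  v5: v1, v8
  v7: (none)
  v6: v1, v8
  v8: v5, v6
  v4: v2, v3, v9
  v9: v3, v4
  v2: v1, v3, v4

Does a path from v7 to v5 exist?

No

v7 has no edges, so nothing is reachable from it.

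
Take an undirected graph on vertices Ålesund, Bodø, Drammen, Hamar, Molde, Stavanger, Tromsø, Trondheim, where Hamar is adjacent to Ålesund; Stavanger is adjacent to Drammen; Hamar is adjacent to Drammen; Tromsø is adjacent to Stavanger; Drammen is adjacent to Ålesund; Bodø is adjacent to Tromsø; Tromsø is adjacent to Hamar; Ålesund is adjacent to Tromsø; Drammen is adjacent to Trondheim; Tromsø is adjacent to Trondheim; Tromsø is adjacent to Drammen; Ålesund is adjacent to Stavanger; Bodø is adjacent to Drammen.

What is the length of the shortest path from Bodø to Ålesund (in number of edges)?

Distance 0: Bodø.
Distance 1: Drammen, Tromsø.
Distance 2: Ålesund, Hamar, Stavanger, Trondheim — contains Ålesund.

2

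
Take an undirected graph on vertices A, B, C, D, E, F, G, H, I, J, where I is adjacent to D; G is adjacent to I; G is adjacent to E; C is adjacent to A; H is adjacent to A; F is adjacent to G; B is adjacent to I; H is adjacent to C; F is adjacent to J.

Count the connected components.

2

From A: component {A, C, H}.
From B: component {B, D, E, F, G, I, J}.
That's 2 components.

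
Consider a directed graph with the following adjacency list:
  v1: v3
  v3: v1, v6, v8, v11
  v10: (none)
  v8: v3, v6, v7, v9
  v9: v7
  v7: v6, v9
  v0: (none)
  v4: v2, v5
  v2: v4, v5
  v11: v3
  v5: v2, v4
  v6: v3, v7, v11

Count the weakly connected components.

From v0: component {v0}.
From v1: component {v1, v3, v6, v7, v8, v9, v11}.
From v2: component {v2, v4, v5}.
From v10: component {v10}.
That's 4 components.

4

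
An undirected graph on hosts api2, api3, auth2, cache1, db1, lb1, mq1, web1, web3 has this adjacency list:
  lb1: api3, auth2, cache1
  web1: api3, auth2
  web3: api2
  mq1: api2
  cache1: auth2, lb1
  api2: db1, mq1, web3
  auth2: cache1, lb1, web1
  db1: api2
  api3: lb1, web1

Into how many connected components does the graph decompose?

2

From api2: component {api2, db1, mq1, web3}.
From api3: component {api3, auth2, cache1, lb1, web1}.
That's 2 components.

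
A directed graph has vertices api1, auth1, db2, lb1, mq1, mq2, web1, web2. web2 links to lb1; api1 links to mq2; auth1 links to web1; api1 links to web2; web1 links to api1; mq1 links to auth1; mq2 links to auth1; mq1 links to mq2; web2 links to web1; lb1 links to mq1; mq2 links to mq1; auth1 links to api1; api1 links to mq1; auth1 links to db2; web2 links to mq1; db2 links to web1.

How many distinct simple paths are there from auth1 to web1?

auth1→api1→web2→web1
auth1→db2→web1
auth1→web1

3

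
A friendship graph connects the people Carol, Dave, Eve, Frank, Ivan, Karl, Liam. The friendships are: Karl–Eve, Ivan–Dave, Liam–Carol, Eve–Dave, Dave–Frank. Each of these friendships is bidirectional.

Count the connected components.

From Carol: component {Carol, Liam}.
From Dave: component {Dave, Eve, Frank, Ivan, Karl}.
That's 2 components.

2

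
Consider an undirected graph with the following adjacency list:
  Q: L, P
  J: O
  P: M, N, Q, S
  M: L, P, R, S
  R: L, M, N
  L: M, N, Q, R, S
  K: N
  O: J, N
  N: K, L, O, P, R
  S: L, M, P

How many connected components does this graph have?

From J: component {J, K, L, M, N, O, P, Q, R, S}.
That's 1 component.

1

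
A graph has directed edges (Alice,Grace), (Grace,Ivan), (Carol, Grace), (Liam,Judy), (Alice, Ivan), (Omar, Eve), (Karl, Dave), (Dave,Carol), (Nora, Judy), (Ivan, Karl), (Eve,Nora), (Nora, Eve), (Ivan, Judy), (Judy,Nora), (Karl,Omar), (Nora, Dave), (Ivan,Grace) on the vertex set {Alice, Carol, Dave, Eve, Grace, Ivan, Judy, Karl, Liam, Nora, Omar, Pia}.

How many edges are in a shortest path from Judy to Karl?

6

Distance 0: Judy.
Distance 1: Nora.
Distance 2: Dave, Eve.
Distance 3: Carol.
Distance 4: Grace.
Distance 5: Ivan.
Distance 6: Karl — contains Karl.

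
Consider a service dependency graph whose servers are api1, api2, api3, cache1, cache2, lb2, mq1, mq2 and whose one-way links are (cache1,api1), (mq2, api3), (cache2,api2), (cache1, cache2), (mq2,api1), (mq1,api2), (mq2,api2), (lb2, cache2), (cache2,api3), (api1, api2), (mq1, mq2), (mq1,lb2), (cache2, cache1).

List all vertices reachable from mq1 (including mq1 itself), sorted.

api1, api2, api3, cache1, cache2, lb2, mq1, mq2

Start at mq1.
Its neighbours: api2, lb2, mq2.
Then their neighbours: api1, api3, cache2.
Then next layer: cache1.
Every vertex is now reached.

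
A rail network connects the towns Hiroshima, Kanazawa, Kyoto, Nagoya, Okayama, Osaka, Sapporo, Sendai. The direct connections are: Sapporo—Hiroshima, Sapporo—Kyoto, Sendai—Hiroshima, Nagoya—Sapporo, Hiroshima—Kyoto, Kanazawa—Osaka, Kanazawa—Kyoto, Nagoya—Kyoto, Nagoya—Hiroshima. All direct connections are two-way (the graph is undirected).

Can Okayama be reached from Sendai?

Explore from Sendai.
Distance 1: reach Hiroshima.
Distance 2: reach Kyoto, Nagoya, Sapporo.
Distance 3: reach Kanazawa.
Distance 4: reach Osaka.
The search is exhausted without reaching Okayama; it lies in a different component.

No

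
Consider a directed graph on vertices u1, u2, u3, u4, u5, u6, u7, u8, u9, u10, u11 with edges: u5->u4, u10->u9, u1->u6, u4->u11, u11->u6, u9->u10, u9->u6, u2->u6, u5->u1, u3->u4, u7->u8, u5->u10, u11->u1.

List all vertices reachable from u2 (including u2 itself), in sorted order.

u2, u6

Start at u2.
Its neighbours: u6.
Nothing further is reachable.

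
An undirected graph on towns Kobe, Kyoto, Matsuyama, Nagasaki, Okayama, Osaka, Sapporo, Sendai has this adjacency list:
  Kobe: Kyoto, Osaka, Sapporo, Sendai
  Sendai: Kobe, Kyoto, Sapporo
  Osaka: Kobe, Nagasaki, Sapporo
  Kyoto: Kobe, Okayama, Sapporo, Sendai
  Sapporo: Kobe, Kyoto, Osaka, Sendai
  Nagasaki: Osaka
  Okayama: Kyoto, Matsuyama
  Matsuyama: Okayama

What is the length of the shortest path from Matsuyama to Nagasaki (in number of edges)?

Distance 0: Matsuyama.
Distance 1: Okayama.
Distance 2: Kyoto.
Distance 3: Kobe, Sapporo, Sendai.
Distance 4: Osaka.
Distance 5: Nagasaki — contains Nagasaki.

5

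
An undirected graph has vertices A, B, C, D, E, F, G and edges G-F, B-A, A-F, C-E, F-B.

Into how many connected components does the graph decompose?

From A: component {A, B, F, G}.
From C: component {C, E}.
From D: component {D}.
That's 3 components.

3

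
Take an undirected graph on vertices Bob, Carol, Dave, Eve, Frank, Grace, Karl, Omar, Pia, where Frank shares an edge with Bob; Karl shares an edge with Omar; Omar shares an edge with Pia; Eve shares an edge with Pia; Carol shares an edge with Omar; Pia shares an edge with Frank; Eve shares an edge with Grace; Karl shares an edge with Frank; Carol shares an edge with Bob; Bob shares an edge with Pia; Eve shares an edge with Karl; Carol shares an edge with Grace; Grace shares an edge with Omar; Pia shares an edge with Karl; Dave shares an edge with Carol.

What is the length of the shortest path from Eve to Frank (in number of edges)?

Distance 0: Eve.
Distance 1: Grace, Karl, Pia.
Distance 2: Bob, Carol, Frank, Omar — contains Frank.

2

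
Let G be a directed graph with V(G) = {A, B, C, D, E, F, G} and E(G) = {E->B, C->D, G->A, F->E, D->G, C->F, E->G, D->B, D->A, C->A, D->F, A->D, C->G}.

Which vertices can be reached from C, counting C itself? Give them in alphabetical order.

Start at C.
Its neighbours: A, D, F, G.
Then their neighbours: B, E.
Every vertex is now reached.

A, B, C, D, E, F, G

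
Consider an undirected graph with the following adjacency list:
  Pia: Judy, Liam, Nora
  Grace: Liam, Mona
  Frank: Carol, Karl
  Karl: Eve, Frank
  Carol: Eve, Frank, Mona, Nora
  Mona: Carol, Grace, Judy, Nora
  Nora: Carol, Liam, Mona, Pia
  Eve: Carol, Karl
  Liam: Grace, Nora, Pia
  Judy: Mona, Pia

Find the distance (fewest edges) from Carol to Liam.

2

Distance 0: Carol.
Distance 1: Eve, Frank, Mona, Nora.
Distance 2: Grace, Judy, Karl, Liam, Pia — contains Liam.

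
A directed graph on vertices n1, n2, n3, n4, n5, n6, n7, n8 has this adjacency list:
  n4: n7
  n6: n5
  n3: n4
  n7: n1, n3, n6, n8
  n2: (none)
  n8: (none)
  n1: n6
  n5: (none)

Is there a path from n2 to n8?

No

n2 has no outgoing edges, so nothing is reachable from it.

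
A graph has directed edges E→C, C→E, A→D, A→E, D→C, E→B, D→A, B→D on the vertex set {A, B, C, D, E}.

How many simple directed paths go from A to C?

A→D→C
A→E→B→D→C
A→E→C

3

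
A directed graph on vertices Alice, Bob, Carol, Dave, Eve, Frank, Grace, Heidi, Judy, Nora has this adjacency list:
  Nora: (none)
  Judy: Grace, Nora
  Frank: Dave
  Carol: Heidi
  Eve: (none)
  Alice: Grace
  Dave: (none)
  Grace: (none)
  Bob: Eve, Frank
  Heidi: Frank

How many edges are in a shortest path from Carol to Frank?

2

Distance 0: Carol.
Distance 1: Heidi.
Distance 2: Frank — contains Frank.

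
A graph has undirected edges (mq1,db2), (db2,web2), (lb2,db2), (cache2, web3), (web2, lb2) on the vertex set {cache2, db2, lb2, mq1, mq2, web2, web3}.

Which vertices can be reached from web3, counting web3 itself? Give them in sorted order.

cache2, web3

Start at web3.
Its neighbours: cache2.
Nothing further is reachable.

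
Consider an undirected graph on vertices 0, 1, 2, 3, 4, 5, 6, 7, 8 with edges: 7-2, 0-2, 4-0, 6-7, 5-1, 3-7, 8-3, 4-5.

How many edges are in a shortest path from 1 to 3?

6

Distance 0: 1.
Distance 1: 5.
Distance 2: 4.
Distance 3: 0.
Distance 4: 2.
Distance 5: 7.
Distance 6: 3, 6 — contains 3.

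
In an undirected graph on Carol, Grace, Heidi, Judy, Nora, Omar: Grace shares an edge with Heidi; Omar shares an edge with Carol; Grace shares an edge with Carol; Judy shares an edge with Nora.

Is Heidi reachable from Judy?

No

Explore from Judy.
Distance 1: reach Nora.
The search is exhausted without reaching Heidi; it lies in a different component.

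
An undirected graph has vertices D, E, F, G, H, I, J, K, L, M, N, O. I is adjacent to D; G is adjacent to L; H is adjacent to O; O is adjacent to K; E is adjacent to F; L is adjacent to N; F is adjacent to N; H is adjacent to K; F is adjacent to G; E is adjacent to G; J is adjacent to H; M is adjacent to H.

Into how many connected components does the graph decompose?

3

From D: component {D, I}.
From E: component {E, F, G, L, N}.
From H: component {H, J, K, M, O}.
That's 3 components.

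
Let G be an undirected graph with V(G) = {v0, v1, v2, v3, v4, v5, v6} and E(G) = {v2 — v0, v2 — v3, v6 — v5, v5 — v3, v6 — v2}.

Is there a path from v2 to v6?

Yes

Explore from v2.
Distance 1: reach v0, v3, v6.
Found v6.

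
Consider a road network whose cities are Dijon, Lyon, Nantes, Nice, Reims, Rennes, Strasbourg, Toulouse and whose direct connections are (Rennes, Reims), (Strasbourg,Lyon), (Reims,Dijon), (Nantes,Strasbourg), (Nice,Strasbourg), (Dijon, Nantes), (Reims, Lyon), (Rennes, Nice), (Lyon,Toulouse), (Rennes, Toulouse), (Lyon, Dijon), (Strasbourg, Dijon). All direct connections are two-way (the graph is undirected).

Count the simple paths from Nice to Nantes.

18

Nice–Rennes–Reims–Dijon–Lyon–Strasbourg–Nantes
Nice–Rennes–Reims–Dijon–Nantes
Nice–Rennes–Reims–Dijon–Strasbourg–Nantes
Nice–Rennes–Reims–Lyon–Dijon–Nantes
Nice–Rennes–Reims–Lyon–Dijon–Strasbourg–Nantes
Nice–Rennes–Reims–Lyon–Strasbourg–Dijon–Nantes
Nice–Rennes–Reims–Lyon–Strasbourg–Nantes
Nice–Rennes–Toulouse–Lyon–Dijon–Nantes
... and 10 more.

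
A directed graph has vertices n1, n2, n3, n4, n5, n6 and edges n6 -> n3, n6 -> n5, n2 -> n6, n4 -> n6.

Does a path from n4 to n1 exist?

No

Explore from n4.
Distance 1: reach n6.
Distance 2: reach n3, n5.
The search from n4 is exhausted; no directed path reaches n1.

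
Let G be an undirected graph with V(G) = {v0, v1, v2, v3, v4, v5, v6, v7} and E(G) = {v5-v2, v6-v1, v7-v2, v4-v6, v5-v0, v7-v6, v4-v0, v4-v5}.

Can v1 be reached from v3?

v3 has no edges, so nothing is reachable from it.

No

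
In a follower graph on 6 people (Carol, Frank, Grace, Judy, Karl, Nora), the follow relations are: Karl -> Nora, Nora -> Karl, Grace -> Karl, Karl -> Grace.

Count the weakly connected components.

From Carol: component {Carol}.
From Frank: component {Frank}.
From Grace: component {Grace, Karl, Nora}.
From Judy: component {Judy}.
That's 4 components.

4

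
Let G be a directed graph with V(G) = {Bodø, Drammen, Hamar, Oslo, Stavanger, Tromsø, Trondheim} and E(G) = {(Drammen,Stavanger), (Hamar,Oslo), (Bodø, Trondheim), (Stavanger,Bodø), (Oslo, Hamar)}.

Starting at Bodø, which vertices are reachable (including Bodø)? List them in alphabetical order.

Start at Bodø.
Its neighbours: Trondheim.
Nothing further is reachable.

Bodø, Trondheim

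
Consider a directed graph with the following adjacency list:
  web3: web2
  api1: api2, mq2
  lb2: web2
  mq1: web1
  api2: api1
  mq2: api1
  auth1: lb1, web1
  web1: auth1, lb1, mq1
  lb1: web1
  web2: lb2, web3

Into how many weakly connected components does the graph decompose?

From api1: component {api1, api2, mq2}.
From auth1: component {auth1, lb1, mq1, web1}.
From lb2: component {lb2, web2, web3}.
That's 3 components.

3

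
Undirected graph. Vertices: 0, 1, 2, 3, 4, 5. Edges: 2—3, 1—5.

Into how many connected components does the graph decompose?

4

From 0: component {0}.
From 1: component {1, 5}.
From 2: component {2, 3}.
From 4: component {4}.
That's 4 components.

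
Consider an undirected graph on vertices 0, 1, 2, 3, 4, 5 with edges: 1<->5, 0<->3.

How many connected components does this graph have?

From 0: component {0, 3}.
From 1: component {1, 5}.
From 2: component {2}.
From 4: component {4}.
That's 4 components.

4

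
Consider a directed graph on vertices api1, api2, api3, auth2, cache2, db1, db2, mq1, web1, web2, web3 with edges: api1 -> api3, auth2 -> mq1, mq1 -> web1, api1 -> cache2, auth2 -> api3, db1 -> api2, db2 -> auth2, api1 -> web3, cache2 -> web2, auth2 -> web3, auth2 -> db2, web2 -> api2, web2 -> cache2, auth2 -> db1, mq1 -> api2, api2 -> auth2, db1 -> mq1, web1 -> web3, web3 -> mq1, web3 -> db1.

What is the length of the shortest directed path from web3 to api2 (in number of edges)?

Distance 0: web3.
Distance 1: db1, mq1.
Distance 2: api2, web1 — contains api2.

2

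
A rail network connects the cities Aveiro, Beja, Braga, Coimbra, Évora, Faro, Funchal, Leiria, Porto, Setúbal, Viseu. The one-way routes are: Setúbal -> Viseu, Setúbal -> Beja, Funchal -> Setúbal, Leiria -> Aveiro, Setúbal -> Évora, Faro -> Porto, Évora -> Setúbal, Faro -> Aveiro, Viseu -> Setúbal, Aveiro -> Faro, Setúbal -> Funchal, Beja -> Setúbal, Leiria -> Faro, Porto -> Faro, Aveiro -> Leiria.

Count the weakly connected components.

4

From Aveiro: component {Aveiro, Faro, Leiria, Porto}.
From Beja: component {Beja, Évora, Funchal, Setúbal, Viseu}.
From Braga: component {Braga}.
From Coimbra: component {Coimbra}.
That's 4 components.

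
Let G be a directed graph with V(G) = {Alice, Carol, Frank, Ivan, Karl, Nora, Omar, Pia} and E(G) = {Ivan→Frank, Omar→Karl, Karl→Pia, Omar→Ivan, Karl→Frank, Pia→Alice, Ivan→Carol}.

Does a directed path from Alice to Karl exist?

No

Alice has no outgoing edges, so nothing is reachable from it.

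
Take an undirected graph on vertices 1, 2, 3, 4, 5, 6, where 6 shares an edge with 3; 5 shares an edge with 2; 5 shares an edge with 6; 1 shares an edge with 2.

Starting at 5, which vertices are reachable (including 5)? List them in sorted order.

1, 2, 3, 5, 6

Start at 5.
Its neighbours: 2, 6.
Then their neighbours: 1, 3.
Nothing further is reachable.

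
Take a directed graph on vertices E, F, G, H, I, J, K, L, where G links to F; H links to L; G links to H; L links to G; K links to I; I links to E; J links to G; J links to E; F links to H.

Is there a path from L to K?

Explore from L.
Distance 1: reach G.
Distance 2: reach F, H.
The search from L is exhausted; no directed path reaches K.

No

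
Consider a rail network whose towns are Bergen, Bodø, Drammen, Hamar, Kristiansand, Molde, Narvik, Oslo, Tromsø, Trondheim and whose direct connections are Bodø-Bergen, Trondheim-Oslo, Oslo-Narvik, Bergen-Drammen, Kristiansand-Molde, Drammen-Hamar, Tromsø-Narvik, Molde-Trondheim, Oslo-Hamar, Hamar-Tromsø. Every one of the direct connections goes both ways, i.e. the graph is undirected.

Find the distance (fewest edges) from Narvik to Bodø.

5

Distance 0: Narvik.
Distance 1: Oslo, Tromsø.
Distance 2: Hamar, Trondheim.
Distance 3: Drammen, Molde.
Distance 4: Bergen, Kristiansand.
Distance 5: Bodø — contains Bodø.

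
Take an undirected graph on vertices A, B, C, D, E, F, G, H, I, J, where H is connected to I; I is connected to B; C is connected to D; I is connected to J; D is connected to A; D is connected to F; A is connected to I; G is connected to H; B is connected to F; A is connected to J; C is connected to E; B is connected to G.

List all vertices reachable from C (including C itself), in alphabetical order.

A, B, C, D, E, F, G, H, I, J

Start at C.
Its neighbours: D, E.
Then their neighbours: A, F.
Then next layer: B, I, J.
Then next layer: G, H.
Every vertex is now reached.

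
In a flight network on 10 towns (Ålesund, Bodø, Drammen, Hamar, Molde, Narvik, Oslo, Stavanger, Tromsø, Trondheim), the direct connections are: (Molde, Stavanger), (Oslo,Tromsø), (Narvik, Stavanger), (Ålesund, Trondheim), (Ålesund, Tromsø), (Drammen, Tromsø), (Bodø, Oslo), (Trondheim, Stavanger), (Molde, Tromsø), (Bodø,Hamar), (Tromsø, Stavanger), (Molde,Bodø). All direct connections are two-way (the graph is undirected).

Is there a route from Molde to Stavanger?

Yes

Explore from Molde.
Distance 1: reach Bodø, Stavanger, Tromsø.
Found Stavanger.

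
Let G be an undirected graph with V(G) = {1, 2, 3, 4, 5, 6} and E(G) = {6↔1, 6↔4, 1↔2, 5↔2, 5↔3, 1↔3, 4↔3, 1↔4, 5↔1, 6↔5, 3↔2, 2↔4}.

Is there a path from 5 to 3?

Yes

Explore from 5.
Distance 1: reach 1, 2, 3, 6.
Found 3.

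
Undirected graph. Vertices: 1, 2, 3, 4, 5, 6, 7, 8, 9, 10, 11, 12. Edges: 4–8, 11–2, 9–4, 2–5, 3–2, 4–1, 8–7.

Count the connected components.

From 1: component {1, 4, 7, 8, 9}.
From 2: component {2, 3, 5, 11}.
From 6: component {6}.
From 10: component {10}.
From 12: component {12}.
That's 5 components.

5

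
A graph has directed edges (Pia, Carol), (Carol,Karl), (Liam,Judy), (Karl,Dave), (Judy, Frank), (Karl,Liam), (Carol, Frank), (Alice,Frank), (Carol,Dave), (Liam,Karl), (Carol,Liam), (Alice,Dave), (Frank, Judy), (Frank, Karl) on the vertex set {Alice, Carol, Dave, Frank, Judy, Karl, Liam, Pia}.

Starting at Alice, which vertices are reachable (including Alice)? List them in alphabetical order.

Start at Alice.
Its neighbours: Dave, Frank.
Then their neighbours: Judy, Karl.
Then next layer: Liam.
Nothing further is reachable.

Alice, Dave, Frank, Judy, Karl, Liam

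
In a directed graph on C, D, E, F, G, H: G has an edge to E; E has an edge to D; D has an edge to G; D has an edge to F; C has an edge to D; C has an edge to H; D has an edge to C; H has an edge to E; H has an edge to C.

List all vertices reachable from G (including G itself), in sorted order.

Start at G.
Its neighbours: E.
Then their neighbours: D.
Then next layer: C, F.
Then next layer: H.
Every vertex is now reached.

C, D, E, F, G, H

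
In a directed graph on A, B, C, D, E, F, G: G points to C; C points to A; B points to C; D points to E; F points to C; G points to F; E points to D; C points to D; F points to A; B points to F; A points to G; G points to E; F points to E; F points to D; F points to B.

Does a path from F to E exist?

Explore from F.
Distance 1: reach A, B, C, D, E.
Found E.

Yes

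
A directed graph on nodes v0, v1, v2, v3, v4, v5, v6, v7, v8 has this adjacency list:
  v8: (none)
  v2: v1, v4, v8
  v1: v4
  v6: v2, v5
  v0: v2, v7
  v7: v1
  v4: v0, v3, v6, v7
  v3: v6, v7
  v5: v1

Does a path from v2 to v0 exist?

Explore from v2.
Distance 1: reach v1, v4, v8.
Distance 2: reach v0, v3, v6, v7.
Found v0.

Yes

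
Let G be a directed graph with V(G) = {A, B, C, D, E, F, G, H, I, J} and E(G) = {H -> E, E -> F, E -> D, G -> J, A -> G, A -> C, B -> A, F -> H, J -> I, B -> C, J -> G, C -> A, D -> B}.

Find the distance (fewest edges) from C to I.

Distance 0: C.
Distance 1: A.
Distance 2: G.
Distance 3: J.
Distance 4: I — contains I.

4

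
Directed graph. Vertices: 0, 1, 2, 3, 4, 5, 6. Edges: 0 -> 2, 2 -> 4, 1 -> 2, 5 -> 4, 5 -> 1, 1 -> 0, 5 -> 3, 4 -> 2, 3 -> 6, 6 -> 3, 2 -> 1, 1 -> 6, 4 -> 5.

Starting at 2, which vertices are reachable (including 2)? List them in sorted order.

Start at 2.
Its neighbours: 1, 4.
Then their neighbours: 0, 5, 6.
Then next layer: 3.
Every vertex is now reached.

0, 1, 2, 3, 4, 5, 6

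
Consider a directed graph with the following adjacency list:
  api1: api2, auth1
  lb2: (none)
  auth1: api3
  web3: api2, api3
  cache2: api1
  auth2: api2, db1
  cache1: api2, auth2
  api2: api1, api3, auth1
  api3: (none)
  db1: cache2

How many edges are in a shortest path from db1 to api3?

4

Distance 0: db1.
Distance 1: cache2.
Distance 2: api1.
Distance 3: api2, auth1.
Distance 4: api3 — contains api3.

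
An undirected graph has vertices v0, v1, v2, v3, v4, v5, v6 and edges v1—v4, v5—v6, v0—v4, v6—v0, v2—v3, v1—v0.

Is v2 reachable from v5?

Explore from v5.
Distance 1: reach v6.
Distance 2: reach v0.
Distance 3: reach v1, v4.
The search is exhausted without reaching v2; it lies in a different component.

No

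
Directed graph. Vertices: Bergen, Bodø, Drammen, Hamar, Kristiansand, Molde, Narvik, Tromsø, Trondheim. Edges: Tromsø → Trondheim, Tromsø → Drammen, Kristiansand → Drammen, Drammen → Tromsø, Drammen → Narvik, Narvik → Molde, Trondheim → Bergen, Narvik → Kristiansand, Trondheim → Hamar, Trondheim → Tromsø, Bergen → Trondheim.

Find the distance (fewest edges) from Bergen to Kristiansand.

5

Distance 0: Bergen.
Distance 1: Trondheim.
Distance 2: Hamar, Tromsø.
Distance 3: Drammen.
Distance 4: Narvik.
Distance 5: Kristiansand, Molde — contains Kristiansand.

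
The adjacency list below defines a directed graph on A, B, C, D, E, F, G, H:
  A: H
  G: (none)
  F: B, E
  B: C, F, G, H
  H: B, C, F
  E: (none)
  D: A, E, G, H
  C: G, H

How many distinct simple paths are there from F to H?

2

F→B→C→H
F→B→H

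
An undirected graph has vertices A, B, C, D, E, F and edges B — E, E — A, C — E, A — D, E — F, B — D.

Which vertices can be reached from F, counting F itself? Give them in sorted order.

A, B, C, D, E, F

Start at F.
Its neighbours: E.
Then their neighbours: A, B, C.
Then next layer: D.
Every vertex is now reached.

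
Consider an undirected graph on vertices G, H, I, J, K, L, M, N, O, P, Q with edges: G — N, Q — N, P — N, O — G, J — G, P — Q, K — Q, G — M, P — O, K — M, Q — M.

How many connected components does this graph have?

4

From G: component {G, J, K, M, N, O, P, Q}.
From H: component {H}.
From I: component {I}.
From L: component {L}.
That's 4 components.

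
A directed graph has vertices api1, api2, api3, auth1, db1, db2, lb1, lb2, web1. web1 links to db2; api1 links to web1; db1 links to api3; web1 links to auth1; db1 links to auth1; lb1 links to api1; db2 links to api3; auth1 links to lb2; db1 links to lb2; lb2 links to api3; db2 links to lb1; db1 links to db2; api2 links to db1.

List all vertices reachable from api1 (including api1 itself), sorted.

Start at api1.
Its neighbours: web1.
Then their neighbours: auth1, db2.
Then next layer: api3, lb1, lb2.
Nothing further is reachable.

api1, api3, auth1, db2, lb1, lb2, web1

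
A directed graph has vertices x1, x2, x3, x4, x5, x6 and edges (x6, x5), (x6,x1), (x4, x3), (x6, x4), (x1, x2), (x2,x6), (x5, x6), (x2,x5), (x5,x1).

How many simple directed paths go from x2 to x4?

2

x2→x5→x6→x4
x2→x6→x4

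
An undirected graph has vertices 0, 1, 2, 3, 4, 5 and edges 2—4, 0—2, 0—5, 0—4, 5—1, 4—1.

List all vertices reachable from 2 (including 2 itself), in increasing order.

0, 1, 2, 4, 5

Start at 2.
Its neighbours: 0, 4.
Then their neighbours: 1, 5.
Nothing further is reachable.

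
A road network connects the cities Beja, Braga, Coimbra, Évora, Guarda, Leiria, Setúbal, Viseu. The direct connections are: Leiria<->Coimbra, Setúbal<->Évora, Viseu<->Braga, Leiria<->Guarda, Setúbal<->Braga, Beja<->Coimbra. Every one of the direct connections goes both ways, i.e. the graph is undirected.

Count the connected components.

2

From Beja: component {Beja, Coimbra, Guarda, Leiria}.
From Braga: component {Braga, Évora, Setúbal, Viseu}.
That's 2 components.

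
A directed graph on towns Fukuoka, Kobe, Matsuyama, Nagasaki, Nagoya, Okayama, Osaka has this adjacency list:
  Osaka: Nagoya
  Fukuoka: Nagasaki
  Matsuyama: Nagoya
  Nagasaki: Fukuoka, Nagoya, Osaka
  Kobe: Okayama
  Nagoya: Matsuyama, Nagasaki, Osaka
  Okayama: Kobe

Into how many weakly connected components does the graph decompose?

From Fukuoka: component {Fukuoka, Matsuyama, Nagasaki, Nagoya, Osaka}.
From Kobe: component {Kobe, Okayama}.
That's 2 components.

2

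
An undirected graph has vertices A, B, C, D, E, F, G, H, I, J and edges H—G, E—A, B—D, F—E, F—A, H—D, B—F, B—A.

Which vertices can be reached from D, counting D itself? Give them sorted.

A, B, D, E, F, G, H

Start at D.
Its neighbours: B, H.
Then their neighbours: A, F, G.
Then next layer: E.
Nothing further is reachable.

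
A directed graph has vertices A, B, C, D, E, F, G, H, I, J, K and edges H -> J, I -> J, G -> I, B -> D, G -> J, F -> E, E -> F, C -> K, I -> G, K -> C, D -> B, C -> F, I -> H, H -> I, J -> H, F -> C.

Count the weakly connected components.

4

From A: component {A}.
From B: component {B, D}.
From C: component {C, E, F, K}.
From G: component {G, H, I, J}.
That's 4 components.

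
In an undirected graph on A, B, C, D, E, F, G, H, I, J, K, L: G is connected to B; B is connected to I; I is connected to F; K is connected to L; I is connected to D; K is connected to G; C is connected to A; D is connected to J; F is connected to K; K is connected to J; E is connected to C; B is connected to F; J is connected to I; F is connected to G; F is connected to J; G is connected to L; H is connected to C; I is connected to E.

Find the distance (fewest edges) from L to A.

6

Distance 0: L.
Distance 1: G, K.
Distance 2: B, F, J.
Distance 3: D, I.
Distance 4: E.
Distance 5: C.
Distance 6: A, H — contains A.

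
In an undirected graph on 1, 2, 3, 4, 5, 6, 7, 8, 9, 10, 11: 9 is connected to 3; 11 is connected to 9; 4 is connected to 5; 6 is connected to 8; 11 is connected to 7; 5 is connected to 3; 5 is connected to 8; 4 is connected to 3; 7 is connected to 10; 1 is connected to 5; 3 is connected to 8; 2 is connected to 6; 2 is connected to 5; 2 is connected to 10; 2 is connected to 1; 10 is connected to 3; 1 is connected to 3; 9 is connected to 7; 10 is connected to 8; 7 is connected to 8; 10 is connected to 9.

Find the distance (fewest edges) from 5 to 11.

Distance 0: 5.
Distance 1: 1, 2, 3, 4, 8.
Distance 2: 6, 7, 9, 10.
Distance 3: 11 — contains 11.

3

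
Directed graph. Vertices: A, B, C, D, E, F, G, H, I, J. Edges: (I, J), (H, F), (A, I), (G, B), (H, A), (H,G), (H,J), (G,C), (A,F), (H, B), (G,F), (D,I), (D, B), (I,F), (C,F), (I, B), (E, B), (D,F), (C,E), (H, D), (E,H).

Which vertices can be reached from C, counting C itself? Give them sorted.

A, B, C, D, E, F, G, H, I, J

Start at C.
Its neighbours: E, F.
Then their neighbours: B, H.
Then next layer: A, D, G, J.
Then next layer: I.
Every vertex is now reached.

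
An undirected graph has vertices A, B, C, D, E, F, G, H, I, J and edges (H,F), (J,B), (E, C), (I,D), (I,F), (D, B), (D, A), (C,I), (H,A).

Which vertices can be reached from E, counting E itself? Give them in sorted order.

A, B, C, D, E, F, H, I, J

Start at E.
Its neighbours: C.
Then their neighbours: I.
Then next layer: D, F.
Then next layer: A, B, H.
Then next layer: J.
Nothing further is reachable.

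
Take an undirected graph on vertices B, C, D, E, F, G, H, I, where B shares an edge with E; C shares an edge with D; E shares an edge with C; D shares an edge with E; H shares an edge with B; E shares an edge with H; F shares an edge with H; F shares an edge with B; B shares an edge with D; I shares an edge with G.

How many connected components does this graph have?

From B: component {B, C, D, E, F, H}.
From G: component {G, I}.
That's 2 components.

2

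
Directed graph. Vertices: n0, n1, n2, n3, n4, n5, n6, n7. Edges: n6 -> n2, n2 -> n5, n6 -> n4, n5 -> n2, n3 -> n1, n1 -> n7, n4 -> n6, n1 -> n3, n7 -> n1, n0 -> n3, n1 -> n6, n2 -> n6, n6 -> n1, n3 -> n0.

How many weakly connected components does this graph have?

1

From n0: component {n0, n1, n2, n3, n4, n5, n6, n7}.
That's 1 component.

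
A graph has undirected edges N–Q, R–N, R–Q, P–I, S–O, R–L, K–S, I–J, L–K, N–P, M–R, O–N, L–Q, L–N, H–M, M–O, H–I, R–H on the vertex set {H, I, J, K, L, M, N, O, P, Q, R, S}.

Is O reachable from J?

Yes

Explore from J.
Distance 1: reach I.
Distance 2: reach H, P.
Distance 3: reach M, N, R.
Distance 4: reach L, O, Q.
Found O.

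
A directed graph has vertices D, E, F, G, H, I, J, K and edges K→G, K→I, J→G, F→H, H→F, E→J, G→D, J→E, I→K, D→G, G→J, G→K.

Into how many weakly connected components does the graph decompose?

From D: component {D, E, G, I, J, K}.
From F: component {F, H}.
That's 2 components.

2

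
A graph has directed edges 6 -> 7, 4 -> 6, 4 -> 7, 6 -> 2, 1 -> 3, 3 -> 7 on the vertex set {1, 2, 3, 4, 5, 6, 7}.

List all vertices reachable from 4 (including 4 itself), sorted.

Start at 4.
Its neighbours: 6, 7.
Then their neighbours: 2.
Nothing further is reachable.

2, 4, 6, 7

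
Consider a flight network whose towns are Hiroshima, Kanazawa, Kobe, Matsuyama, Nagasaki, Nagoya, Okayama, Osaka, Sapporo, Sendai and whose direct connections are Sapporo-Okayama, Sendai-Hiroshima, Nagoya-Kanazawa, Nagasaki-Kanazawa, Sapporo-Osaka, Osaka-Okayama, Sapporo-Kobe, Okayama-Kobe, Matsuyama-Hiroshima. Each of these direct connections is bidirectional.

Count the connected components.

From Hiroshima: component {Hiroshima, Matsuyama, Sendai}.
From Kanazawa: component {Kanazawa, Nagasaki, Nagoya}.
From Kobe: component {Kobe, Okayama, Osaka, Sapporo}.
That's 3 components.

3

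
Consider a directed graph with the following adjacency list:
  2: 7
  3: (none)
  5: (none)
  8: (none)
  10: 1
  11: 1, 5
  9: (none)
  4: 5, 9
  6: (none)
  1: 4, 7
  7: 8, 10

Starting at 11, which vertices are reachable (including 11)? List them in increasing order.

1, 4, 5, 7, 8, 9, 10, 11

Start at 11.
Its neighbours: 1, 5.
Then their neighbours: 4, 7.
Then next layer: 8, 9, 10.
Nothing further is reachable.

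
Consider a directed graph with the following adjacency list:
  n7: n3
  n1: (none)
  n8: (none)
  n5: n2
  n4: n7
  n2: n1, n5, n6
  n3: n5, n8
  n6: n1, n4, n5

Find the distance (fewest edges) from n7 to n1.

Distance 0: n7.
Distance 1: n3.
Distance 2: n5, n8.
Distance 3: n2.
Distance 4: n1, n6 — contains n1.

4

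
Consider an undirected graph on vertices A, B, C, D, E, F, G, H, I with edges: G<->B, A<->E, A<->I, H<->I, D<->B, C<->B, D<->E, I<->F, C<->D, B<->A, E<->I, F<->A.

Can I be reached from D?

Explore from D.
Distance 1: reach B, C, E.
Distance 2: reach A, G, I.
Found I.

Yes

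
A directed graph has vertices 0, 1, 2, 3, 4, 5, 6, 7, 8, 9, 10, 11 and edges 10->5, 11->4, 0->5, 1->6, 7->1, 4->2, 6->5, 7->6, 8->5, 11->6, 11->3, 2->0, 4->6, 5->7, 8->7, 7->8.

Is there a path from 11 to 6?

Explore from 11.
Distance 1: reach 3, 4, 6.
Found 6.

Yes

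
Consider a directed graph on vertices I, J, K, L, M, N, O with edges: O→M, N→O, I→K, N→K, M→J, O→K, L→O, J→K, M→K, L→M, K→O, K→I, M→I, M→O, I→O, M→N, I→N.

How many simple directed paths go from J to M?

J→K→I→N→O→M
J→K→I→O→M
J→K→O→M

3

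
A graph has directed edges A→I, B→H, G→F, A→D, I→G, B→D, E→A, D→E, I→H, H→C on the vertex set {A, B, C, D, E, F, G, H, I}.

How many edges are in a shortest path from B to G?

5

Distance 0: B.
Distance 1: D, H.
Distance 2: C, E.
Distance 3: A.
Distance 4: I.
Distance 5: G — contains G.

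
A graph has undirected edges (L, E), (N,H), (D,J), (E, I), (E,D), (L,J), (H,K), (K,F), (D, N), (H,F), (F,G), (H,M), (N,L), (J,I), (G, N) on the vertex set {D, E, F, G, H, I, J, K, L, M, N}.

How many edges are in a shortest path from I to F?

5

Distance 0: I.
Distance 1: E, J.
Distance 2: D, L.
Distance 3: N.
Distance 4: G, H.
Distance 5: F, K, M — contains F.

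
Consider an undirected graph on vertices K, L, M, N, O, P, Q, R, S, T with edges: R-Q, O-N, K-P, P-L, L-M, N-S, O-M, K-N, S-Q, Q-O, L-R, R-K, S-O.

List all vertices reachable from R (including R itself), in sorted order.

K, L, M, N, O, P, Q, R, S

Start at R.
Its neighbours: K, L, Q.
Then their neighbours: M, N, O, P, S.
Nothing further is reachable.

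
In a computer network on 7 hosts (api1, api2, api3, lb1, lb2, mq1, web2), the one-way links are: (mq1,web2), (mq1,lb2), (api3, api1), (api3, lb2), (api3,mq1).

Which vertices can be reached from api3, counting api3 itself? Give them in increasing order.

api1, api3, lb2, mq1, web2

Start at api3.
Its neighbours: api1, lb2, mq1.
Then their neighbours: web2.
Nothing further is reachable.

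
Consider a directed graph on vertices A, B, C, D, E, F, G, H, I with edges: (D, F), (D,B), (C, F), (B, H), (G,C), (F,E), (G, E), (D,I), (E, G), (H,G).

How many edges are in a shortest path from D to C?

Distance 0: D.
Distance 1: B, F, I.
Distance 2: E, H.
Distance 3: G.
Distance 4: C — contains C.

4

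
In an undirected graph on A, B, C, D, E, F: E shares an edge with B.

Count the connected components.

From A: component {A}.
From B: component {B, E}.
From C: component {C}.
From D: component {D}.
From F: component {F}.
That's 5 components.

5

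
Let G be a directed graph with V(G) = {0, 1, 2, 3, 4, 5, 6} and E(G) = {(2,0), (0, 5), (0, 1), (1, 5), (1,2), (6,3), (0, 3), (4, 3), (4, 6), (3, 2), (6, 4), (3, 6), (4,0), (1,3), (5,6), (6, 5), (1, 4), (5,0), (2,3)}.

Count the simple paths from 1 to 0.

15

1→2→0
1→2→3→6→4→0
1→2→3→6→5→0
1→3→2→0
1→3→6→4→0
1→3→6→5→0
1→4→0
1→4→3→2→0
1→4→3→6→5→0
1→4→6→3→2→0
1→4→6→5→0
1→5→0
1→5→6→3→2→0
1→5→6→4→0
1→5→6→4→3→2→0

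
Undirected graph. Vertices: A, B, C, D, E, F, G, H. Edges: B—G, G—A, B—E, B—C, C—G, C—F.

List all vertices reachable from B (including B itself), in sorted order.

Start at B.
Its neighbours: C, E, G.
Then their neighbours: A, F.
Nothing further is reachable.

A, B, C, E, F, G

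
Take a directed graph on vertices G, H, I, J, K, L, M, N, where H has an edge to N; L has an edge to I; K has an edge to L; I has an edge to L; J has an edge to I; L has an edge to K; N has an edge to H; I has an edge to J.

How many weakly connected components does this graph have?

From G: component {G}.
From H: component {H, N}.
From I: component {I, J, K, L}.
From M: component {M}.
That's 4 components.

4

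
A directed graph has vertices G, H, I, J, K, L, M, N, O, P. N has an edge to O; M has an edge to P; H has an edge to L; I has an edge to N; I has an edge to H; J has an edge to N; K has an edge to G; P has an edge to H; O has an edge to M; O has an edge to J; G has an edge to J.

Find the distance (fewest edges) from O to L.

Distance 0: O.
Distance 1: J, M.
Distance 2: N, P.
Distance 3: H.
Distance 4: L — contains L.

4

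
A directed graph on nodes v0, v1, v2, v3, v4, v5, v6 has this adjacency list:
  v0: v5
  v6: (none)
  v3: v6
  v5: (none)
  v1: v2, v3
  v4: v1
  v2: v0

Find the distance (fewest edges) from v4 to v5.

Distance 0: v4.
Distance 1: v1.
Distance 2: v2, v3.
Distance 3: v0, v6.
Distance 4: v5 — contains v5.

4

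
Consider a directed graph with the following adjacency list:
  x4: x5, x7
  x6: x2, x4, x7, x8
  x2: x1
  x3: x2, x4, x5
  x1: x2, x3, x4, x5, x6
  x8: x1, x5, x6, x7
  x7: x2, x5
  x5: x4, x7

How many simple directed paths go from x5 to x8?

2

x5→x4→x7→x2→x1→x6→x8
x5→x7→x2→x1→x6→x8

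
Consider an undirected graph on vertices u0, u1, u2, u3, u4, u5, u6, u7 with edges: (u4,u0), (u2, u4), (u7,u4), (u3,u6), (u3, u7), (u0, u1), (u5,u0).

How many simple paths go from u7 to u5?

u7–u4–u0–u5

1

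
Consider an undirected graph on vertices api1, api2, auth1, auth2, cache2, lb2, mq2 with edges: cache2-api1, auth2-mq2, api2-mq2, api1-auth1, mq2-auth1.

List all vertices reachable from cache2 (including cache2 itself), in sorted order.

api1, api2, auth1, auth2, cache2, mq2

Start at cache2.
Its neighbours: api1.
Then their neighbours: auth1.
Then next layer: mq2.
Then next layer: api2, auth2.
Nothing further is reachable.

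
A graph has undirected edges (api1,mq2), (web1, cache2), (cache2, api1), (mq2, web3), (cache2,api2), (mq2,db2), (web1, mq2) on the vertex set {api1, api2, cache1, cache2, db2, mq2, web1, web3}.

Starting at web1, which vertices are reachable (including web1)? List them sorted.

api1, api2, cache2, db2, mq2, web1, web3

Start at web1.
Its neighbours: cache2, mq2.
Then their neighbours: api1, api2, db2, web3.
Nothing further is reachable.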